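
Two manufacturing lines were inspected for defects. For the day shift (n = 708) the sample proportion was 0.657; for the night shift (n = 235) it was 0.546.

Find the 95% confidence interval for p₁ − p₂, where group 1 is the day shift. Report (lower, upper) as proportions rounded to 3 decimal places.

Each SE is √(p̂(1−p̂)/n): √(0.6570·0.3430/708) = 0.01784 and √(0.5460·0.4540/235) = 0.03248.
SE(p̂₁ − p̂₂) = √(SE₁² + SE₂²) = √(0.0003182656 + 0.0010549504) = 0.03706, since the two samples are independent.
At 95% confidence z* = 1.960; margin = 1.960 × 0.03706 = 0.07264.
The difference is 0.6570 − 0.5460 = 0.1110, so the interval is 0.1110 ± 0.07264 = (0.038, 0.184).

(0.038, 0.184)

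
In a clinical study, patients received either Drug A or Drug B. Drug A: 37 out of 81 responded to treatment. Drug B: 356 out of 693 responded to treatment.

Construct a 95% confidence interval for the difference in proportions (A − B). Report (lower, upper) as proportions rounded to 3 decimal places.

(-0.172, 0.058)

Sample proportions: 37/81 = 0.4568, 356/693 = 0.5137.
Each SE is √(p̂(1−p̂)/n): √(0.4568·0.5432/81) = 0.05535 and √(0.5137·0.4863/693) = 0.01899.
SE(p̂₁ − p̂₂) = √(SE₁² + SE₂²) = √(0.0030636225 + 0.0003606201) = 0.05852, since the two samples are independent.
At 95% confidence z* = 1.960; margin = 1.960 × 0.05852 = 0.11470.
The difference is 0.4568 − 0.5137 = -0.0569, so the interval is -0.0569 ± 0.11470 = (-0.172, 0.058).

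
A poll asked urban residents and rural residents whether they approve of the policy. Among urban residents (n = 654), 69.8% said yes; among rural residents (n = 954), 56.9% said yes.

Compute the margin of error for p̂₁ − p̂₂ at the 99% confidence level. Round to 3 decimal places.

The two standard errors are √(0.6980×0.3020/654) = 0.01795 and √(0.5690×0.4310/954) = 0.01603.
Because the samples are independent, SE_diff = √(0.01795² + 0.01603²) = 0.02407.
Using z* = 2.576 for 99%, ME = 2.576 × 0.02407 = 0.06200.

0.062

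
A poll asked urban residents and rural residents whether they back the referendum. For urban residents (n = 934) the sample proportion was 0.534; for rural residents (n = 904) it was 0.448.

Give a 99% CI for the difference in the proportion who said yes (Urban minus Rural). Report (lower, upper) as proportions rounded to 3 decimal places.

(0.026, 0.146)

Each SE is √(p̂(1−p̂)/n): √(0.5340·0.4660/934) = 0.01632 and √(0.4480·0.5520/904) = 0.01654.
SE(p̂₁ − p̂₂) = √(SE₁² + SE₂²) = √(0.0002663424 + 0.0002735716) = 0.02324, since the two samples are independent.
At 99% confidence z* = 2.576; margin = 2.576 × 0.02324 = 0.05987.
The difference is 0.5340 − 0.4480 = 0.0860, so the interval is 0.0860 ± 0.05987 = (0.026, 0.146).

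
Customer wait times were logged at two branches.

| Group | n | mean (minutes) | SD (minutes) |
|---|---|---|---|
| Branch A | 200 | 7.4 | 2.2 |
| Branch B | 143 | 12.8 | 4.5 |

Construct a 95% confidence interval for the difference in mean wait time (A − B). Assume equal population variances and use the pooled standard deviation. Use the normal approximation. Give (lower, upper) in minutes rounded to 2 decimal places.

(-6.12, -4.68)

s_p = √[((n₁−1)s₁² + (n₂−1)s₂²)/(n₁+n₂−2)] = √[(199·2.2² + 142·4.5²)/341] = 3.3552.
SE = 3.3552·√(1/200 + 1/143) = 0.3674.
With z* = 1.960, margin = 1.960 × 0.3674 = 0.7201.
x̄₁ − x̄₂ = 7.4 − 12.8 = -5.4000; interval -5.4000 ± 0.7201 = (-6.12, -4.68).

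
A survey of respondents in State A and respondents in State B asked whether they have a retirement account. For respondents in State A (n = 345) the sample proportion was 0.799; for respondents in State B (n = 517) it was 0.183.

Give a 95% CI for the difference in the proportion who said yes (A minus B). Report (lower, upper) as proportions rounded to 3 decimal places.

The two standard errors are √(0.7990×0.2010/345) = 0.02158 and √(0.1830×0.8170/517) = 0.01701.
Because the samples are independent, SE_diff = √(0.02158² + 0.01701²) = 0.02748.
Using z* = 1.960 for 95%, ME = 1.960 × 0.02748 = 0.05386.
p̂₁ − p̂₂ = 0.6160; interval 0.6160 ± 0.05386 gives (0.562, 0.670).

(0.562, 0.670)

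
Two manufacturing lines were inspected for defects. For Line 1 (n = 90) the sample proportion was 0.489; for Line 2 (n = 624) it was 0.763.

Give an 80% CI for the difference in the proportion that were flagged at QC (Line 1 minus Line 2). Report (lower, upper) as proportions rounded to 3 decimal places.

SE₁ = √(p̂₁(1−p̂₁)/n₁) = √(0.4890·0.5110/90) = 0.05269; SE₂ = √(0.7630·0.2370/624) = 0.01702.
Independent samples: SE of the difference = √(SE₁² + SE₂²) = √(0.0027762361 + 0.0002896804) = 0.05537.
z* for 80% confidence is 1.282, so the margin of error is 1.282 × 0.05537 = 0.07098.
Point estimate p̂₁ − p̂₂ = 0.4890 − 0.7630 = -0.2740.
-0.2740 ± 0.07098 → (-0.345, -0.203).

(-0.345, -0.203)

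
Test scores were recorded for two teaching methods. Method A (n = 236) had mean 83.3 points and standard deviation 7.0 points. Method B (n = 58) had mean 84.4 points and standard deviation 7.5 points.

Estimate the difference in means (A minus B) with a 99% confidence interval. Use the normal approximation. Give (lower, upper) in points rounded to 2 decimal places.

(-3.90, 1.70)

SE₁ = s₁/√n₁ = 7.0/√236 = 0.4557; SE₂ = 7.5/√58 = 0.9848.
Independent samples, unequal variances: SE_diff = √(SE₁² + SE₂²) = √(0.20766249 + 0.96983104) = 1.0851.
z* = 2.576, so margin of error = 2.576 × 1.0851 = 2.7952.
Difference in means = 83.3 − 84.4 = -1.1000.
-1.1000 ± 2.7952 → (-3.90, 1.70).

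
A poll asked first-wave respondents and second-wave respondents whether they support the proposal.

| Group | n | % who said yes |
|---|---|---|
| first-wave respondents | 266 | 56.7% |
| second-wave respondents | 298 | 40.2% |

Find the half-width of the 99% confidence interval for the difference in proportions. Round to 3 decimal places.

0.107

SE₁ = √(p̂₁(1−p̂₁)/n₁) = √(0.5670·0.4330/266) = 0.03038; SE₂ = √(0.4020·0.5980/298) = 0.02840.
Independent samples: SE of the difference = √(SE₁² + SE₂²) = √(0.0009229444 + 0.00080656) = 0.04159.
z* for 99% confidence is 2.576, so the margin of error is 2.576 × 0.04159 = 0.10714.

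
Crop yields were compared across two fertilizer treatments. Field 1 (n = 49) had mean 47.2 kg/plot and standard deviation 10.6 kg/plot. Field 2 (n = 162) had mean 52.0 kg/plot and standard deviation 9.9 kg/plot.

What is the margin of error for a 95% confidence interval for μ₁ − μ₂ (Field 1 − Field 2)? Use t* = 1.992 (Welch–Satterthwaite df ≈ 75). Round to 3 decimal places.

3.391

Per-group SEs: s₁/√n₁ = 10.6/√49 = 1.5143, s₂/√n₂ = 9.9/√162 = 0.7778.
Unpooled SE of the difference: √(2.29310449 + 0.60497284) = 1.7024.
Margin of error = t* · SE = 1.992 × 1.7024 = 3.3912.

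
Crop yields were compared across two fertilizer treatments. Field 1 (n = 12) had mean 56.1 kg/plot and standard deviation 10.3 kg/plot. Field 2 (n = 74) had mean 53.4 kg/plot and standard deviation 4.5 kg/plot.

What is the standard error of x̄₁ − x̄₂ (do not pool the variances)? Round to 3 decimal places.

Per-group SEs: s₁/√n₁ = 10.3/√12 = 2.9734, s₂/√n₂ = 4.5/√74 = 0.5231.
Unpooled SE of the difference: √(8.84110756 + 0.27363361) = 3.0191.

3.019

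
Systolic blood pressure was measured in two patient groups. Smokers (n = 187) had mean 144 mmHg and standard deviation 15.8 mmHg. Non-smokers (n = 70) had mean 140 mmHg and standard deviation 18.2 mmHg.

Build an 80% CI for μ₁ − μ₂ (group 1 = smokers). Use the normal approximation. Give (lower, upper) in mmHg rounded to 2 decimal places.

SE₁ = s₁/√n₁ = 15.8/√187 = 1.1554; SE₂ = 18.2/√70 = 2.1753.
Independent samples, unequal variances: SE_diff = √(SE₁² + SE₂²) = √(1.33494916 + 4.73193009) = 2.4631.
z* = 1.282, so margin of error = 1.282 × 2.4631 = 3.1577.
Difference in means = 144 − 140 = 4.0000.
4.0000 ± 3.1577 → (0.84, 7.16).

(0.84, 7.16)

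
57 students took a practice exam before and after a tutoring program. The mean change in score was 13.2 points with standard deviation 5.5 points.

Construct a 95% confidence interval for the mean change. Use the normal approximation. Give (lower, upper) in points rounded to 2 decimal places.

(11.77, 14.63)

Paired design: SE = s_d/√n = 5.5/√57 = 0.7285.
z* = 1.960; margin of error = 1.960 × 0.7285 = 1.4279.
13.2 ± 1.4279 → (11.77, 14.63).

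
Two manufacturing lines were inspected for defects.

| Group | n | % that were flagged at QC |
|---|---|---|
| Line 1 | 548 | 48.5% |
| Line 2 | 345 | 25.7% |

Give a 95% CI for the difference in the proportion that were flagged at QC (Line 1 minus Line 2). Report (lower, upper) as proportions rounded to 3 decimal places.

(0.166, 0.290)

Each SE is √(p̂(1−p̂)/n): √(0.4850·0.5150/548) = 0.02135 and √(0.2570·0.7430/345) = 0.02353.
SE(p̂₁ − p̂₂) = √(SE₁² + SE₂²) = √(0.0004558225 + 0.0005536609) = 0.03177, since the two samples are independent.
At 95% confidence z* = 1.960; margin = 1.960 × 0.03177 = 0.06227.
The difference is 0.4850 − 0.2570 = 0.2280, so the interval is 0.2280 ± 0.06227 = (0.166, 0.290).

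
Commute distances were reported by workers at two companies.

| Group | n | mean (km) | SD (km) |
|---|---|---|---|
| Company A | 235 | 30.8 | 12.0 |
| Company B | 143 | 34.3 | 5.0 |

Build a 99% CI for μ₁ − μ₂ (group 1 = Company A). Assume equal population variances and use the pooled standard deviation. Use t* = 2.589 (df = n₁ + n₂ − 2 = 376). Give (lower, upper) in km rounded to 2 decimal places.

(-6.23, -0.77)

s_p = √[((n₁−1)s₁² + (n₂−1)s₂²)/(n₁+n₂−2)] = √[(234·12.0² + 142·5.0²)/376] = 9.9528.
SE = 9.9528·√(1/235 + 1/143) = 1.0556.
With t* = 2.589, margin = 2.589 × 1.0556 = 2.7329.
x̄₁ − x̄₂ = 30.8 − 34.3 = -3.5000; interval -3.5000 ± 2.7329 = (-6.23, -0.77).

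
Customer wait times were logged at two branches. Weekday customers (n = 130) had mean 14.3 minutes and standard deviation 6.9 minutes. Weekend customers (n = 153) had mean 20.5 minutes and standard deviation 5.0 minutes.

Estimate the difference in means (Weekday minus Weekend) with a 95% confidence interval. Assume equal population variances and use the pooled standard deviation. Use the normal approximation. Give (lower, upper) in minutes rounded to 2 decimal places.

(-7.59, -4.81)

Pooled variance s_p² = [129·6.9² + 152·5.0²] / (130+153−2) = 35.3797, so s_p = 5.9481.
SE_diff = s_p·√(1/n₁ + 1/n₂) = 5.9481·√(1/130 + 1/153) = 0.7095.
z* = 1.960; margin = 1.960 × 0.7095 = 1.3906.
Difference = 14.3 − 20.5 = -6.2000.
-6.2000 ± 1.3906 → (-7.59, -4.81).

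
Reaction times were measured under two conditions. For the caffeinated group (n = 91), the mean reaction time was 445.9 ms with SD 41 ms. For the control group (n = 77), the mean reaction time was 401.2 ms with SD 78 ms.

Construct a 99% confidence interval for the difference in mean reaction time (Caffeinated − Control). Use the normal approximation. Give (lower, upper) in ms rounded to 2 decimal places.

Per-group SEs: s₁/√n₁ = 41/√91 = 4.2980, s₂/√n₂ = 78/√77 = 8.8889.
Unpooled SE of the difference: √(18.472804 + 79.01254321) = 9.8735.
Margin of error = z* · SE = 2.576 × 9.8735 = 25.4341.
x̄₁ − x̄₂ = 445.9 − 401.2 = 44.7000.
CI: 44.7000 ± 25.4341 = (19.27, 70.13).

(19.27, 70.13)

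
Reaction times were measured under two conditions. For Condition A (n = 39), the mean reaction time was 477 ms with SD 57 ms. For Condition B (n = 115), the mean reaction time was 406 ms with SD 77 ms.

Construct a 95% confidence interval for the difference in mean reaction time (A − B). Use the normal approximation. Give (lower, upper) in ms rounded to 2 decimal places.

Per-group SEs: s₁/√n₁ = 57/√39 = 9.1273, s₂/√n₂ = 77/√115 = 7.1803.
Unpooled SE of the difference: √(83.30760529 + 51.55670809) = 11.6131.
Margin of error = z* · SE = 1.960 × 11.6131 = 22.7617.
x̄₁ − x̄₂ = 477 − 406 = 71.0000.
CI: 71.0000 ± 22.7617 = (48.24, 93.76).

(48.24, 93.76)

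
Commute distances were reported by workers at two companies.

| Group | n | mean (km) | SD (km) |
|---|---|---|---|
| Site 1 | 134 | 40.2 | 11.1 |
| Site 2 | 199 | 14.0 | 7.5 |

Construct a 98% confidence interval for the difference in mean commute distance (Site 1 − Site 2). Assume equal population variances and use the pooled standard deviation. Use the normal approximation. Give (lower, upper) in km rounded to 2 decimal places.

(23.83, 28.57)

Pooled variance s_p² = [133·11.1² + 198·7.5²] / (134+199−2) = 83.1554, so s_p = 9.1190.
SE_diff = s_p·√(1/n₁ + 1/n₂) = 9.1190·√(1/134 + 1/199) = 1.0190.
z* = 2.326; margin = 2.326 × 1.0190 = 2.3702.
Difference = 40.2 − 14.0 = 26.2000.
26.2000 ± 2.3702 → (23.83, 28.57).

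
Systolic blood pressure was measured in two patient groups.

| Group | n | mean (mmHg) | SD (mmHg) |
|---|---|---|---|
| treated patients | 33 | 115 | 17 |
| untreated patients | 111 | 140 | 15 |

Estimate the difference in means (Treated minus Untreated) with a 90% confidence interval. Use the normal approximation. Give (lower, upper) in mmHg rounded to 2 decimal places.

(-30.40, -19.60)

SE₁ = s₁/√n₁ = 17/√33 = 2.9593; SE₂ = 15/√111 = 1.4237.
Independent samples, unequal variances: SE_diff = √(SE₁² + SE₂²) = √(8.75745649 + 2.02692169) = 3.2840.
z* = 1.645, so margin of error = 1.645 × 3.2840 = 5.4022.
Difference in means = 115 − 140 = -25.0000.
-25.0000 ± 5.4022 → (-30.40, -19.60).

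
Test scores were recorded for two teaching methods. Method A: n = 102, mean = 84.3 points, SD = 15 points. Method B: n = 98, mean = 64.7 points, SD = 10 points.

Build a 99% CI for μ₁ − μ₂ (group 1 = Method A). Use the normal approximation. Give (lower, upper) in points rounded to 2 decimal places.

SE₁ = s₁/√n₁ = 15/√102 = 1.4852; SE₂ = 10/√98 = 1.0102.
Independent samples, unequal variances: SE_diff = √(SE₁² + SE₂²) = √(2.20581904 + 1.02050404) = 1.7962.
z* = 2.576, so margin of error = 2.576 × 1.7962 = 4.6270.
Difference in means = 84.3 − 64.7 = 19.6000.
19.6000 ± 4.6270 → (14.97, 24.23).

(14.97, 24.23)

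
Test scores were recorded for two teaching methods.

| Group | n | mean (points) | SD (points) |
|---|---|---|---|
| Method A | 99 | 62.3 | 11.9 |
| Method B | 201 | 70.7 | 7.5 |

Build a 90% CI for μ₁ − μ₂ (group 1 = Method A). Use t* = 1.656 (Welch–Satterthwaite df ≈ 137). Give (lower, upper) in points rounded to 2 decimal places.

Standard errors of each mean: 11.9/√99 = 1.1960 and 7.5/√201 = 0.5290.
SE(x̄₁ − x̄₂) = √(1.1960² + 0.5290²) = 1.3078 for independent samples with unequal variances.
With t* = 1.656, the margin is 1.656 × 1.3078 = 2.1657.
x̄₁ − x̄₂ = 62.3 − 70.7 = -8.4000; the interval is -8.4000 ± 2.1657 = (-10.57, -6.23).

(-10.57, -6.23)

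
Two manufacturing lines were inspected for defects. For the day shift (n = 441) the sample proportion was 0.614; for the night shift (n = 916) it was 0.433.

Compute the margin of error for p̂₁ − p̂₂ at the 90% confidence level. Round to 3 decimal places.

Each SE is √(p̂(1−p̂)/n): √(0.6140·0.3860/441) = 0.02318 and √(0.4330·0.5670/916) = 0.01637.
SE(p̂₁ − p̂₂) = √(SE₁² + SE₂²) = √(0.0005373124 + 0.0002679769) = 0.02838, since the two samples are independent.
At 90% confidence z* = 1.645; margin = 1.645 × 0.02838 = 0.04669.

0.047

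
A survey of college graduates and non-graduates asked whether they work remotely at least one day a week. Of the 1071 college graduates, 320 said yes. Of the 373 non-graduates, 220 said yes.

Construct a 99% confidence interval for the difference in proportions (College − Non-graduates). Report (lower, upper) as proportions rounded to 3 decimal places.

Sample proportions: 320/1071 = 0.2988, 220/373 = 0.5898.
Each SE is √(p̂(1−p̂)/n): √(0.2988·0.7012/1071) = 0.01399 and √(0.5898·0.4102/373) = 0.02547.
SE(p̂₁ − p̂₂) = √(SE₁² + SE₂²) = √(0.0001957201 + 0.0006487209) = 0.02906, since the two samples are independent.
At 99% confidence z* = 2.576; margin = 2.576 × 0.02906 = 0.07486.
The difference is 0.2988 − 0.5898 = -0.2910, so the interval is -0.2910 ± 0.07486 = (-0.366, -0.216).

(-0.366, -0.216)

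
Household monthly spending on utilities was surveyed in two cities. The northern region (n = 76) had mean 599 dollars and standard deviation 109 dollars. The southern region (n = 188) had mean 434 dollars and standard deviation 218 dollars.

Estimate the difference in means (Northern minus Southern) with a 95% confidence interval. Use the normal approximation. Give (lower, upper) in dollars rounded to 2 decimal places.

Per-group SEs: s₁/√n₁ = 109/√76 = 12.5032, s₂/√n₂ = 218/√188 = 15.8993.
Unpooled SE of the difference: √(156.33001024 + 252.78774049) = 20.2267.
Margin of error = z* · SE = 1.960 × 20.2267 = 39.6443.
x̄₁ − x̄₂ = 599 − 434 = 165.0000.
CI: 165.0000 ± 39.6443 = (125.36, 204.64).

(125.36, 204.64)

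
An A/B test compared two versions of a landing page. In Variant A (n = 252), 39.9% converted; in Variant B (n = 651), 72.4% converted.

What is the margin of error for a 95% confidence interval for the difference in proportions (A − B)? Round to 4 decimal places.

The two standard errors are √(0.3990×0.6010/252) = 0.03085 and √(0.7240×0.2760/651) = 0.01752.
Because the samples are independent, SE_diff = √(0.03085² + 0.01752²) = 0.03548.
Using z* = 1.960 for 95%, ME = 1.960 × 0.03548 = 0.06954.

0.0695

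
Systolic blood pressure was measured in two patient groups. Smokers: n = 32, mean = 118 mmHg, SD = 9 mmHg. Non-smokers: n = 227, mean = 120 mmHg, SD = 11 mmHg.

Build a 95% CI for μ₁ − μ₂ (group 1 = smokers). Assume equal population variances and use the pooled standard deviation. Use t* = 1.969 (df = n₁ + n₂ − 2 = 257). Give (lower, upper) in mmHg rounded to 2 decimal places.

(-6.01, 2.01)

s_p = √[((n₁−1)s₁² + (n₂−1)s₂²)/(n₁+n₂−2)] = √[(31·9² + 226·11²)/257] = 10.7785.
SE = 10.7785·√(1/32 + 1/227) = 2.0353.
With t* = 1.969, margin = 1.969 × 2.0353 = 4.0075.
x̄₁ − x̄₂ = 118 − 120 = -2.0000; interval -2.0000 ± 4.0075 = (-6.01, 2.01).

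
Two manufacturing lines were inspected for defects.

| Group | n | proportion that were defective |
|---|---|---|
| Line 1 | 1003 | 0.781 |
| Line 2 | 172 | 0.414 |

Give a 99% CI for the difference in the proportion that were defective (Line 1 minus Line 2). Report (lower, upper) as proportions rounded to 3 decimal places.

(0.265, 0.469)

Each SE is √(p̂(1−p̂)/n): √(0.7810·0.2190/1003) = 0.01306 and √(0.4140·0.5860/172) = 0.03756.
SE(p̂₁ − p̂₂) = √(SE₁² + SE₂²) = √(0.0001705636 + 0.0014107536) = 0.03977, since the two samples are independent.
At 99% confidence z* = 2.576; margin = 2.576 × 0.03977 = 0.10245.
The difference is 0.7810 − 0.4140 = 0.3670, so the interval is 0.3670 ± 0.10245 = (0.265, 0.469).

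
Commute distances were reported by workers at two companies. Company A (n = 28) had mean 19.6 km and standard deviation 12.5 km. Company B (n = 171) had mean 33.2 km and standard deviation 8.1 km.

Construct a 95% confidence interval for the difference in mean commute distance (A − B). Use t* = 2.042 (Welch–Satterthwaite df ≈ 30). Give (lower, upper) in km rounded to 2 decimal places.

(-18.59, -8.61)

Per-group SEs: s₁/√n₁ = 12.5/√28 = 2.3623, s₂/√n₂ = 8.1/√171 = 0.6194.
Unpooled SE of the difference: √(5.58046129 + 0.38365636) = 2.4422.
Margin of error = t* · SE = 2.042 × 2.4422 = 4.9870.
x̄₁ − x̄₂ = 19.6 − 33.2 = -13.6000.
CI: -13.6000 ± 4.9870 = (-18.59, -8.61).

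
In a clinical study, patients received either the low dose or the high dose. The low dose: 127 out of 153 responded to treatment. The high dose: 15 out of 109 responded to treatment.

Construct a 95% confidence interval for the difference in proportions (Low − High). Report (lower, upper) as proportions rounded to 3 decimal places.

(0.605, 0.780)

p̂₁ = 127/153 = 0.8301 and p̂₂ = 15/109 = 0.1376.
SE₁ = √(p̂₁(1−p̂₁)/n₁) = √(0.8301·0.1699/153) = 0.03036; SE₂ = √(0.1376·0.8624/109) = 0.03300.
Independent samples: SE of the difference = √(SE₁² + SE₂²) = √(0.0009217296 + 0.001089) = 0.04484.
z* for 95% confidence is 1.960, so the margin of error is 1.960 × 0.04484 = 0.08789.
Point estimate p̂₁ − p̂₂ = 0.8301 − 0.1376 = 0.6925.
0.6925 ± 0.08789 → (0.605, 0.780).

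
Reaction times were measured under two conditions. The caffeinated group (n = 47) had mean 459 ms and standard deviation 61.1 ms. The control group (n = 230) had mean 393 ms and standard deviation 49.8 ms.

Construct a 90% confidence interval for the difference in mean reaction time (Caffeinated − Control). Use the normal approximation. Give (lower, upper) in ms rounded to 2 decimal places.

(50.38, 81.62)

Per-group SEs: s₁/√n₁ = 61.1/√47 = 8.9124, s₂/√n₂ = 49.8/√230 = 3.2837.
Unpooled SE of the difference: √(79.43087376 + 10.78268569) = 9.4981.
Margin of error = z* · SE = 1.645 × 9.4981 = 15.6244.
x̄₁ − x̄₂ = 459 − 393 = 66.0000.
CI: 66.0000 ± 15.6244 = (50.38, 81.62).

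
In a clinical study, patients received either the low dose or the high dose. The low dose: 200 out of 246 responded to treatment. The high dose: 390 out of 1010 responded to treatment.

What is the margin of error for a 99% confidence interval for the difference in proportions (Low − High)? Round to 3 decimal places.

0.075

Sample proportions: 200/246 = 0.8130, 390/1010 = 0.3861.
Each SE is √(p̂(1−p̂)/n): √(0.8130·0.1870/246) = 0.02486 and √(0.3861·0.6139/1010) = 0.01532.
SE(p̂₁ − p̂₂) = √(SE₁² + SE₂²) = √(0.0006180196 + 0.0002347024) = 0.02920, since the two samples are independent.
At 99% confidence z* = 2.576; margin = 2.576 × 0.02920 = 0.07522.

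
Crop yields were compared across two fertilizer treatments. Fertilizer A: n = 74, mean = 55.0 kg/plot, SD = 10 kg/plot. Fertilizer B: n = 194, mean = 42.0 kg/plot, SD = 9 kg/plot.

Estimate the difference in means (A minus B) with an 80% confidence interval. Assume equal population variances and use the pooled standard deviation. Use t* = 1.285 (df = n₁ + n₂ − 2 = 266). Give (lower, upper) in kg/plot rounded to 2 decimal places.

s_p = √[((n₁−1)s₁² + (n₂−1)s₂²)/(n₁+n₂−2)] = √[(73·10² + 193·9²)/266] = 9.2852.
SE = 9.2852·√(1/74 + 1/194) = 1.2687.
With t* = 1.285, margin = 1.285 × 1.2687 = 1.6303.
x̄₁ − x̄₂ = 55.0 − 42.0 = 13.0000; interval 13.0000 ± 1.6303 = (11.37, 14.63).

(11.37, 14.63)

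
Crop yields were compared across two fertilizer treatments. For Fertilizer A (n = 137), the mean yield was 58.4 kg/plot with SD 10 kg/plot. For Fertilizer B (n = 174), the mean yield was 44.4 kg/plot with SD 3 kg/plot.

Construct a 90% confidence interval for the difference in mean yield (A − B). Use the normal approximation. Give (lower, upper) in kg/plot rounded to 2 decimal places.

Per-group SEs: s₁/√n₁ = 10/√137 = 0.8544, s₂/√n₂ = 3/√174 = 0.2274.
Unpooled SE of the difference: √(0.72999936 + 0.05171076) = 0.8841.
Margin of error = z* · SE = 1.645 × 0.8841 = 1.4543.
x̄₁ − x̄₂ = 58.4 − 44.4 = 14.0000.
CI: 14.0000 ± 1.4543 = (12.55, 15.45).

(12.55, 15.45)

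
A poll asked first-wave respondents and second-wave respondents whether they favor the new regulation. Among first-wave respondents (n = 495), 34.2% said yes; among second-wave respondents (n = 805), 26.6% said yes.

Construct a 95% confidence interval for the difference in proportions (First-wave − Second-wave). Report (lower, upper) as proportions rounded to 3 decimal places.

The two standard errors are √(0.3420×0.6580/495) = 0.02132 and √(0.2660×0.7340/805) = 0.01557.
Because the samples are independent, SE_diff = √(0.02132² + 0.01557²) = 0.02640.
Using z* = 1.960 for 95%, ME = 1.960 × 0.02640 = 0.05174.
p̂₁ − p̂₂ = 0.0760; interval 0.0760 ± 0.05174 gives (0.024, 0.128).

(0.024, 0.128)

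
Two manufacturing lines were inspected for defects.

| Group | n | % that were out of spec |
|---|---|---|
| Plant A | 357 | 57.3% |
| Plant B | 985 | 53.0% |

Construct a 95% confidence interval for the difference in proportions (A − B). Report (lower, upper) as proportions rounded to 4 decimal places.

SE₁ = √(p̂₁(1−p̂₁)/n₁) = √(0.5730·0.4270/357) = 0.02618; SE₂ = √(0.5300·0.4700/985) = 0.01590.
Independent samples: SE of the difference = √(SE₁² + SE₂²) = √(0.0006853924 + 0.00025281) = 0.03063.
z* for 95% confidence is 1.960, so the margin of error is 1.960 × 0.03063 = 0.06003.
Point estimate p̂₁ − p̂₂ = 0.5730 − 0.5300 = 0.0430.
0.0430 ± 0.06003 → (-0.0170, 0.1030).

(-0.0170, 0.1030)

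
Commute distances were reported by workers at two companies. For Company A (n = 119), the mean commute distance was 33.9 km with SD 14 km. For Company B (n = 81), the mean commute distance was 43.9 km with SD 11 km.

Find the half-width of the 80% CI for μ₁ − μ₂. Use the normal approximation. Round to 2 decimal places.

Standard errors of each mean: 14/√119 = 1.2834 and 11/√81 = 1.2222.
SE(x̄₁ − x̄₂) = √(1.2834² + 1.2222²) = 1.7723 for independent samples with unequal variances.
With z* = 1.282, the margin is 1.282 × 1.7723 = 2.2721.

2.27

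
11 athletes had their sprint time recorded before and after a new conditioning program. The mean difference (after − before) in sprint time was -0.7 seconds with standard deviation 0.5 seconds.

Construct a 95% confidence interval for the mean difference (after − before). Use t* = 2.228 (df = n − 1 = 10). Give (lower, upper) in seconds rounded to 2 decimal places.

(-1.04, -0.36)

This is a matched-pairs design, so SE = s_d/√n = 0.5/√11 = 0.1508.
Margin = 2.228 × 0.1508 = 0.3360; the interval is -0.7 ± 0.3360 = (-1.04, -0.36).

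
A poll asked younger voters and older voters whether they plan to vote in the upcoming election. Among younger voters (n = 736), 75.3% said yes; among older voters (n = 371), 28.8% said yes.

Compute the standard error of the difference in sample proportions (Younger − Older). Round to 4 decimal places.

SE₁ = √(p̂₁(1−p̂₁)/n₁) = √(0.7530·0.2470/736) = 0.01590; SE₂ = √(0.2880·0.7120/371) = 0.02351.
Independent samples: SE of the difference = √(SE₁² + SE₂²) = √(0.00025281 + 0.0005527201) = 0.02838.

0.0284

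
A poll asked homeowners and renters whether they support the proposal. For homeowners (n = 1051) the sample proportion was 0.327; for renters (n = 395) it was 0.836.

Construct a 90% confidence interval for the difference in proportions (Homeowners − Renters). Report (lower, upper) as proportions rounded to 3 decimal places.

SE₁ = √(p̂₁(1−p̂₁)/n₁) = √(0.3270·0.6730/1051) = 0.01447; SE₂ = √(0.8360·0.1640/395) = 0.01863.
Independent samples: SE of the difference = √(SE₁² + SE₂²) = √(0.0002093809 + 0.0003470769) = 0.02359.
z* for 90% confidence is 1.645, so the margin of error is 1.645 × 0.02359 = 0.03881.
Point estimate p̂₁ − p̂₂ = 0.3270 − 0.8360 = -0.5090.
-0.5090 ± 0.03881 → (-0.548, -0.470).

(-0.548, -0.470)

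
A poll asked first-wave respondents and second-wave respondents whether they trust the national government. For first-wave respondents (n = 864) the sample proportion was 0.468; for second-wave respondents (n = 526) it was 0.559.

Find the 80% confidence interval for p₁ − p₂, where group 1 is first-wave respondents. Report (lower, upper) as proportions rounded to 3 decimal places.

(-0.126, -0.056)

SE₁ = √(p̂₁(1−p̂₁)/n₁) = √(0.4680·0.5320/864) = 0.01698; SE₂ = √(0.5590·0.4410/526) = 0.02165.
Independent samples: SE of the difference = √(SE₁² + SE₂²) = √(0.0002883204 + 0.0004687225) = 0.02751.
z* for 80% confidence is 1.282, so the margin of error is 1.282 × 0.02751 = 0.03527.
Point estimate p̂₁ − p̂₂ = 0.4680 − 0.5590 = -0.0910.
-0.0910 ± 0.03527 → (-0.126, -0.056).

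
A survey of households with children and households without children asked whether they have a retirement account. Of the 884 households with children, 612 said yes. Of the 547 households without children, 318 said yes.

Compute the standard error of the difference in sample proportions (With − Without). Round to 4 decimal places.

0.0262

p̂₁ = 612/884 = 0.6923 and p̂₂ = 318/547 = 0.5814.
SE₁ = √(p̂₁(1−p̂₁)/n₁) = √(0.6923·0.3077/884) = 0.01552; SE₂ = √(0.5814·0.4186/547) = 0.02109.
Independent samples: SE of the difference = √(SE₁² + SE₂²) = √(0.0002408704 + 0.0004447881) = 0.02619.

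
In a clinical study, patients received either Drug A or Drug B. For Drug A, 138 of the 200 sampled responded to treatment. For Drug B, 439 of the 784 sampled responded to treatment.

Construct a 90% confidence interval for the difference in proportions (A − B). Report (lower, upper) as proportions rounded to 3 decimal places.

Sample proportions: 138/200 = 0.6900, 439/784 = 0.5599.
Each SE is √(p̂(1−p̂)/n): √(0.6900·0.3100/200) = 0.03270 and √(0.5599·0.4401/784) = 0.01773.
SE(p̂₁ − p̂₂) = √(SE₁² + SE₂²) = √(0.00106929 + 0.0003143529) = 0.03720, since the two samples are independent.
At 90% confidence z* = 1.645; margin = 1.645 × 0.03720 = 0.06119.
The difference is 0.6900 − 0.5599 = 0.1301, so the interval is 0.1301 ± 0.06119 = (0.069, 0.191).

(0.069, 0.191)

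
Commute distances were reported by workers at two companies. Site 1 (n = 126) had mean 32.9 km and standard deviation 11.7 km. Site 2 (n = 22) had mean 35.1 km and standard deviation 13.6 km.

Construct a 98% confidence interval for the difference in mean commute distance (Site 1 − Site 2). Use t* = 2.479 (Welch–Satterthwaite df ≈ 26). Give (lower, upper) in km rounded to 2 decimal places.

(-9.84, 5.44)

SE₁ = s₁/√n₁ = 11.7/√126 = 1.0423; SE₂ = 13.6/√22 = 2.8995.
Independent samples, unequal variances: SE_diff = √(SE₁² + SE₂²) = √(1.08638929 + 8.40710025) = 3.0812.
t* = 2.479, so margin of error = 2.479 × 3.0812 = 7.6383.
Difference in means = 32.9 − 35.1 = -2.2000.
-2.2000 ± 7.6383 → (-9.84, 5.44).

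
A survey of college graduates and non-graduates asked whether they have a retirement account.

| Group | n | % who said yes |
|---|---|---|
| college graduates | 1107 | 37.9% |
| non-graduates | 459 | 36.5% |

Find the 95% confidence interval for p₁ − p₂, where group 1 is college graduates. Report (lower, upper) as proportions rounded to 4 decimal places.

(-0.0385, 0.0665)

SE₁ = √(p̂₁(1−p̂₁)/n₁) = √(0.3790·0.6210/1107) = 0.01458; SE₂ = √(0.3650·0.6350/459) = 0.02247.
Independent samples: SE of the difference = √(SE₁² + SE₂²) = √(0.0002125764 + 0.0005049009) = 0.02679.
z* for 95% confidence is 1.960, so the margin of error is 1.960 × 0.02679 = 0.05251.
Point estimate p̂₁ − p̂₂ = 0.3790 − 0.3650 = 0.0140.
0.0140 ± 0.05251 → (-0.0385, 0.0665).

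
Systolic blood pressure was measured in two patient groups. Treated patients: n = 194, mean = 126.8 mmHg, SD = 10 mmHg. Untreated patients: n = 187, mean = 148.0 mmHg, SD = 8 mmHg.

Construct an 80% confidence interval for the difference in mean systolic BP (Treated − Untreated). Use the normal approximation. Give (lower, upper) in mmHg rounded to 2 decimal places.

(-22.39, -20.01)

Per-group SEs: s₁/√n₁ = 10/√194 = 0.7180, s₂/√n₂ = 8/√187 = 0.5850.
Unpooled SE of the difference: √(0.515524 + 0.342225) = 0.9261.
Margin of error = z* · SE = 1.282 × 0.9261 = 1.1873.
x̄₁ − x̄₂ = 126.8 − 148.0 = -21.2000.
CI: -21.2000 ± 1.1873 = (-22.39, -20.01).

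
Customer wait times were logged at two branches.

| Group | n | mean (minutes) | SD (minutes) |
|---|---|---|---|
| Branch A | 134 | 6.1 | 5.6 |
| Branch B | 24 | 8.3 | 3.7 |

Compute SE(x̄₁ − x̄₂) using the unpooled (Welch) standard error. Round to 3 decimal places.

Per-group SEs: s₁/√n₁ = 5.6/√134 = 0.4838, s₂/√n₂ = 3.7/√24 = 0.7553.
Unpooled SE of the difference: √(0.23406244 + 0.57047809) = 0.8970.

0.897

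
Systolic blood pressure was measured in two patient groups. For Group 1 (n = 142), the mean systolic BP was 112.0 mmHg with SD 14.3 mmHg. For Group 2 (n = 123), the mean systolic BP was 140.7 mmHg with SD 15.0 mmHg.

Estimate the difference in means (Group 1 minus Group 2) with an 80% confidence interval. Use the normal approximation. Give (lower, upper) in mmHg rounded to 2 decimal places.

(-31.02, -26.38)

Per-group SEs: s₁/√n₁ = 14.3/√142 = 1.2000, s₂/√n₂ = 15.0/√123 = 1.3525.
Unpooled SE of the difference: √(1.44 + 1.82925625) = 1.8081.
Margin of error = z* · SE = 1.282 × 1.8081 = 2.3180.
x̄₁ − x̄₂ = 112.0 − 140.7 = -28.7000.
CI: -28.7000 ± 2.3180 = (-31.02, -26.38).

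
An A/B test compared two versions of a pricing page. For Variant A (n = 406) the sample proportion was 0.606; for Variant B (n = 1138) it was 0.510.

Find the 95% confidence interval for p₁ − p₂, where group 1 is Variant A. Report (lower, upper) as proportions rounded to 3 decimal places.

(0.040, 0.152)

The two standard errors are √(0.6060×0.3940/406) = 0.02425 and √(0.5100×0.4900/1138) = 0.01482.
Because the samples are independent, SE_diff = √(0.02425² + 0.01482²) = 0.02842.
Using z* = 1.960 for 95%, ME = 1.960 × 0.02842 = 0.05570.
p̂₁ − p̂₂ = 0.0960; interval 0.0960 ± 0.05570 gives (0.040, 0.152).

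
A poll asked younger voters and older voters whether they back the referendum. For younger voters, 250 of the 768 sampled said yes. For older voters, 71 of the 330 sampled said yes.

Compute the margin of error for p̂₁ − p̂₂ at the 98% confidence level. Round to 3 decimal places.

0.066

First, p̂₁ = 250/768 = 0.3255; p̂₂ = 71/330 = 0.2152.
The two standard errors are √(0.3255×0.6745/768) = 0.01691 and √(0.2152×0.7848/330) = 0.02262.
Because the samples are independent, SE_diff = √(0.01691² + 0.02262²) = 0.02824.
Using z* = 2.326 for 98%, ME = 2.326 × 0.02824 = 0.06569.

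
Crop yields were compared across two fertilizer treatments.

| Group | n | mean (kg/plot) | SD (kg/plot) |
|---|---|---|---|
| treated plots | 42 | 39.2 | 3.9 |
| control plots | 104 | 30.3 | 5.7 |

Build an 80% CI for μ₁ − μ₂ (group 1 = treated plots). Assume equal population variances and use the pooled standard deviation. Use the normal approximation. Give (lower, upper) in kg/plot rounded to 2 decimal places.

s_p = √[((n₁−1)s₁² + (n₂−1)s₂²)/(n₁+n₂−2)] = √[(41·3.9² + 103·5.7²)/144] = 5.2507.
SE = 5.2507·√(1/42 + 1/104) = 0.9600.
With z* = 1.282, margin = 1.282 × 0.9600 = 1.2307.
x̄₁ − x̄₂ = 39.2 − 30.3 = 8.9000; interval 8.9000 ± 1.2307 = (7.67, 10.13).

(7.67, 10.13)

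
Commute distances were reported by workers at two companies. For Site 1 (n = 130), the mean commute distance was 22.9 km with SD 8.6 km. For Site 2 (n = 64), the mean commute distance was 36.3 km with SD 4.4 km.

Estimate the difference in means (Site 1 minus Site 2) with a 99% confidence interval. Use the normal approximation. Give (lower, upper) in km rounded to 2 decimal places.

(-15.80, -11.00)

Per-group SEs: s₁/√n₁ = 8.6/√130 = 0.7543, s₂/√n₂ = 4.4/√64 = 0.5500.
Unpooled SE of the difference: √(0.56896849 + 0.3025) = 0.9335.
Margin of error = z* · SE = 2.576 × 0.9335 = 2.4047.
x̄₁ − x̄₂ = 22.9 − 36.3 = -13.4000.
CI: -13.4000 ± 2.4047 = (-15.80, -11.00).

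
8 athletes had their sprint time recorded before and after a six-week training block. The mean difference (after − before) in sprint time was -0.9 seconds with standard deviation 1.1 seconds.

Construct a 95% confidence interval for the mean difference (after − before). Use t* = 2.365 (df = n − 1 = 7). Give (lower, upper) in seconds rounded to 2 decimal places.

(-1.82, 0.02)

This is a matched-pairs design, so SE = s_d/√n = 1.1/√8 = 0.3889.
Margin = 2.365 × 0.3889 = 0.9197; the interval is -0.9 ± 0.9197 = (-1.82, 0.02).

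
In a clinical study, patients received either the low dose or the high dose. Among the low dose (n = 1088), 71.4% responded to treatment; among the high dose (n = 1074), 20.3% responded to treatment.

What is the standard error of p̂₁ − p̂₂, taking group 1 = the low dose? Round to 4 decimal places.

The two standard errors are √(0.7140×0.2860/1088) = 0.01370 and √(0.2030×0.7970/1074) = 0.01227.
Because the samples are independent, SE_diff = √(0.01370² + 0.01227²) = 0.01839.

0.0184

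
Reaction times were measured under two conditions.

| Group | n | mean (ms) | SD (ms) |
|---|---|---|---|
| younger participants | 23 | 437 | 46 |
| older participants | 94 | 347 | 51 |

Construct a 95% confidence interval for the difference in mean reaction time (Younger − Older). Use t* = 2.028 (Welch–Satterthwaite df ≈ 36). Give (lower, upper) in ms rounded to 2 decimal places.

Per-group SEs: s₁/√n₁ = 46/√23 = 9.5917, s₂/√n₂ = 51/√94 = 5.2602.
Unpooled SE of the difference: √(92.00070889 + 27.66970404) = 10.9394.
Margin of error = t* · SE = 2.028 × 10.9394 = 22.1851.
x̄₁ − x̄₂ = 437 − 347 = 90.0000.
CI: 90.0000 ± 22.1851 = (67.81, 112.19).

(67.81, 112.19)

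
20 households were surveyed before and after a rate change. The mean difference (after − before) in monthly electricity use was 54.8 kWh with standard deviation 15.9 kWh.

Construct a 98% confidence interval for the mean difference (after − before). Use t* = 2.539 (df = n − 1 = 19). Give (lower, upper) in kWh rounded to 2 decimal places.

This is a matched-pairs design, so SE = s_d/√n = 15.9/√20 = 3.5553.
Margin = 2.539 × 3.5553 = 9.0269; the interval is 54.8 ± 9.0269 = (45.77, 63.83).

(45.77, 63.83)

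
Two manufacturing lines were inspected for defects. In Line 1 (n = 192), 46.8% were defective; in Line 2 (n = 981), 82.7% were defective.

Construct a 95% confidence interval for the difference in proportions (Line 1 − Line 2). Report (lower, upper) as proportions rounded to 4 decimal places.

(-0.4334, -0.2846)

SE₁ = √(p̂₁(1−p̂₁)/n₁) = √(0.4680·0.5320/192) = 0.03601; SE₂ = √(0.8270·0.1730/981) = 0.01208.
Independent samples: SE of the difference = √(SE₁² + SE₂²) = √(0.0012967201 + 0.0001459264) = 0.03798.
z* for 95% confidence is 1.960, so the margin of error is 1.960 × 0.03798 = 0.07444.
Point estimate p̂₁ − p̂₂ = 0.4680 − 0.8270 = -0.3590.
-0.3590 ± 0.07444 → (-0.4334, -0.2846).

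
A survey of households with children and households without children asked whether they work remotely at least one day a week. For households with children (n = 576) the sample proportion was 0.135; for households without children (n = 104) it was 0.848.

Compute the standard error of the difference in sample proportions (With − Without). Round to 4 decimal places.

Each SE is √(p̂(1−p̂)/n): √(0.1350·0.8650/576) = 0.01424 and √(0.8480·0.1520/104) = 0.03520.
SE(p̂₁ − p̂₂) = √(SE₁² + SE₂²) = √(0.0002027776 + 0.00123904) = 0.03797, since the two samples are independent.

0.0380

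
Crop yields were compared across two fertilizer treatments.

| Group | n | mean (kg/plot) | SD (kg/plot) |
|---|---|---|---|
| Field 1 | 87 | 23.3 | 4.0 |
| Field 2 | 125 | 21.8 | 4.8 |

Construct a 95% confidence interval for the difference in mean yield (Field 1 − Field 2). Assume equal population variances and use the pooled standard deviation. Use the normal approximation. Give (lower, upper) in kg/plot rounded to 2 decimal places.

Pooled variance s_p² = [86·4.0² + 124·4.8²] / (87+125−2) = 20.1570, so s_p = 4.4897.
SE_diff = s_p·√(1/n₁ + 1/n₂) = 4.4897·√(1/87 + 1/125) = 0.6269.
z* = 1.960; margin = 1.960 × 0.6269 = 1.2287.
Difference = 23.3 − 21.8 = 1.5000.
1.5000 ± 1.2287 → (0.27, 2.73).

(0.27, 2.73)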